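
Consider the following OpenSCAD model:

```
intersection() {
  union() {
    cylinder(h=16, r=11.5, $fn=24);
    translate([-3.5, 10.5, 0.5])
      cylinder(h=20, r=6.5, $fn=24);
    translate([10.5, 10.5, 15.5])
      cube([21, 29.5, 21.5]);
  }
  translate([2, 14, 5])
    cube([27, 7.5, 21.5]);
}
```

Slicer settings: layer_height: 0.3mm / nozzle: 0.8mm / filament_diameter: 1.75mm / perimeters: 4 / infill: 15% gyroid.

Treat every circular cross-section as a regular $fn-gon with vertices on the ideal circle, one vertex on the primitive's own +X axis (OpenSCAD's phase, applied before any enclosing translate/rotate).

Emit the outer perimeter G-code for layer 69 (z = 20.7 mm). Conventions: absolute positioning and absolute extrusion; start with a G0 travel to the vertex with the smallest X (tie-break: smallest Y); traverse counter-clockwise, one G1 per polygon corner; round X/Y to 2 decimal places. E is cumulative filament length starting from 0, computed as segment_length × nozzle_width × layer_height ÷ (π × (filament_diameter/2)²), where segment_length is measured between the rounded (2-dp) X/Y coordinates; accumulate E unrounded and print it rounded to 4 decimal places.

At z = 20.7 mm: the cylinder is absent (z outside [0, 16]); the cylinder at (-3.5, 10.5) is not intersected at this z (z outside [0.5, 20.5]); the 21×29.5 cube at (10.5, 10.5) contributes its full rectangle; Combining (union): only the 21×29.5 cube at (10.5, 10.5) is present, so the union is just that shape — 1 connected region; the cube at (2, 14) (footprint 27×7.5) is included at this height; After intersecting: the 27×7.5 cube at (2, 14) partially overlaps the result so far; clipping to the common part keeps 138.75 mm² — 1 connected region. The outline is a single polygon with 4 vertices. Extrusion per mm of travel: 0.8 × 0.3 / (π × 0.875²) = 0.099780. Accumulating E over each segment gives final E = 5.1886.

G0 X10.50 Y14.00 Z20.70
G1 X29.00 Y14.00 E1.8459
G1 X29.00 Y21.50 E2.5943
G1 X10.50 Y21.50 E4.4402
G1 X10.50 Y14.00 E5.1886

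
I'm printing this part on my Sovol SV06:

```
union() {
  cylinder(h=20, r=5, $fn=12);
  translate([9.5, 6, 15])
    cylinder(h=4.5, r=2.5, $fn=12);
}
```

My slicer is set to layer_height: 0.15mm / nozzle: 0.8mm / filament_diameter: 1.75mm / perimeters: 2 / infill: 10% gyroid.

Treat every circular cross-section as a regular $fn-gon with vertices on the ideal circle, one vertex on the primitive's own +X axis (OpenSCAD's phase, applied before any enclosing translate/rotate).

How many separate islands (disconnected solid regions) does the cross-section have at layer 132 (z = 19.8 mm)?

1

At z = 19.8 mm: the r=5 cylinder gives a regular 12-gon of circumradius 5 (constant along its height); the cylinder at (9.5, 6) does not reach this height (z outside [15, 19.5]); Combining (union): only the r=5 cylinder is present, so the union is just that shape — 1 connected region. Overall, the cross-section is a single solid region. Island count = 1.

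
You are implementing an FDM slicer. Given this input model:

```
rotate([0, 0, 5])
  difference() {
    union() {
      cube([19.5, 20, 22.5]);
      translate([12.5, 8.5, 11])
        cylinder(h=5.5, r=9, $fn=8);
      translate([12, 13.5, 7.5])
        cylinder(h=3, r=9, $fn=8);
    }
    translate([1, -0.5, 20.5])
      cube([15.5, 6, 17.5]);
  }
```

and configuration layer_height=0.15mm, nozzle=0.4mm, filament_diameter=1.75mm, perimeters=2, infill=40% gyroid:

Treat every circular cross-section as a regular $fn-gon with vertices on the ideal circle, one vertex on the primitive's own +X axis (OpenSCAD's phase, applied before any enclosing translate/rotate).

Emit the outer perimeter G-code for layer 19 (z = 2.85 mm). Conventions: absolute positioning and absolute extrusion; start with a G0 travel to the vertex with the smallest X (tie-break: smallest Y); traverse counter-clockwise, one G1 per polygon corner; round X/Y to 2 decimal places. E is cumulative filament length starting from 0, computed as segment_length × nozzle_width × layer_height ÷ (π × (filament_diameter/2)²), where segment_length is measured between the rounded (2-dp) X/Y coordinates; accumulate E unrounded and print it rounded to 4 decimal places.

At z = 2.85 mm: the 19.5×20 cube contributes its full rectangle; the cylinder at (12.5, 8.5) is absent (z outside [11, 16.5]); the cylinder at (12, 13.5) is not intersected at this z (z outside [7.5, 10.5]); Taking the union: only the 19.5×20 cube is present, so the union is just that shape — 1 connected region; the cube at (1, -0.5) is absent (z outside [20.5, 38]); Subtracting the remaining from the first: none of the subtracted shapes is present at this height, so the result so far is unchanged — 1 connected region; (rotated 5° about Z; rotation is an isometry so areas/perimeters/island counts are preserved). The outline is a single polygon with 4 vertices. Extrusion per mm of travel: 0.4 × 0.15 / (π × 0.875²) = 0.024945. Accumulating E over each segment gives final E = 1.9704.

G0 X-1.74 Y19.92 Z2.85
G1 X0.00 Y0.00 E0.4988
G1 X19.43 Y1.70 E0.9853
G1 X17.68 Y21.62 E1.4842
G1 X-1.74 Y19.92 E1.9704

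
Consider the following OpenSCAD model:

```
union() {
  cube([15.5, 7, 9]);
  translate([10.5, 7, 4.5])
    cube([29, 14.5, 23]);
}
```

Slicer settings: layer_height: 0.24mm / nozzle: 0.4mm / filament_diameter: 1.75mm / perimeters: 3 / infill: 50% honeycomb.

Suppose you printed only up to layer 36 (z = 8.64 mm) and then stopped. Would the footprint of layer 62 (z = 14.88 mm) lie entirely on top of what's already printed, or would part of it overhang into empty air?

entirely on top

Compare the two slices. At z = 8.64: the 15.5×7 cube contributes its full rectangle (area 108.50 mm²); the cube at (10.5, 7) is present — its section is the full 29×14.5 rectangle (area 420.50 mm²); Taking the union: the 2 present regions share edge segments without overlapping in area, so areas simply add but the touching pieces fuse into one outline (the shared edge portions become interior and drop out of the boundary) — area = 529.00 mm². At z = 14.88: the cube is not intersected at this z (z outside [0, 9]); the cube at (10.5, 7) is present — its section is the full 29×14.5 rectangle (area 420.50 mm²); Merging all regions: only the 29×14.5 cube at (10.5, 7) is present, so the union is just that shape — area = 420.50 mm². Checking containment: the cross-section at z = 14.88 is a subset of the cross-section at z = 8.64.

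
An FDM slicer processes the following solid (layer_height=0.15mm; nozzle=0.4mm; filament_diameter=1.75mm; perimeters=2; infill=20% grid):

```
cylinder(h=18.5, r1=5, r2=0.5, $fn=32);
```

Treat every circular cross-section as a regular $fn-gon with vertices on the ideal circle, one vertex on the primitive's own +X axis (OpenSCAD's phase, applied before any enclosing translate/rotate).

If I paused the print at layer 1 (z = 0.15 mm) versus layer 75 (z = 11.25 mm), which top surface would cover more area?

layer 1 (z = 0.15 mm)

Layer 1 (z = 0.15): the cone: at t=0.008 of its height the radius interpolates to r₁+(r₂−r₁)t = 4.964, giving a regular 32-gon of that circumradius (area = (32/2)·4.964²·sin(360°/32) = 76.90 mm²). So its area = 76.90 mm². Layer 75 (z = 11.25): the cone contributes a regular 32-gon of circumradius 2.264 (interpolated between r1=5 and r2=0.5 at t=0.608) (area = (32/2)·2.264²·sin(360°/32) = 15.99 mm²). So its area = 15.99 mm². Layer 1 is larger (76.90 vs 15.99 mm²).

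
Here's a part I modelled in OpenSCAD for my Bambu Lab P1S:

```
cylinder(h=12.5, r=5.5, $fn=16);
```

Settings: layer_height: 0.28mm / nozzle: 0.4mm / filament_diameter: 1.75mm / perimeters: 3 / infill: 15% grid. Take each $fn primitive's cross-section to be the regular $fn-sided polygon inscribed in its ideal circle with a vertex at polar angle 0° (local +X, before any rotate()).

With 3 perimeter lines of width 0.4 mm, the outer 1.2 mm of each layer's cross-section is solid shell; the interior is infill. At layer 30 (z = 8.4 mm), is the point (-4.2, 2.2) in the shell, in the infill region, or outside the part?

shell

At z = 8.4 mm: the cylinder: section is a regular 16-gon, circumradius r=5.5. Overall, the cross-section is a single solid region. The nearest boundary edge runs (-3.89, 3.89)→(-5.08, 2.10); distance from the point to it = 0.68 mm. The point is inside the cross-section, 0.68 mm from the nearest boundary — within the 1.2 mm shell band (3 × 0.4).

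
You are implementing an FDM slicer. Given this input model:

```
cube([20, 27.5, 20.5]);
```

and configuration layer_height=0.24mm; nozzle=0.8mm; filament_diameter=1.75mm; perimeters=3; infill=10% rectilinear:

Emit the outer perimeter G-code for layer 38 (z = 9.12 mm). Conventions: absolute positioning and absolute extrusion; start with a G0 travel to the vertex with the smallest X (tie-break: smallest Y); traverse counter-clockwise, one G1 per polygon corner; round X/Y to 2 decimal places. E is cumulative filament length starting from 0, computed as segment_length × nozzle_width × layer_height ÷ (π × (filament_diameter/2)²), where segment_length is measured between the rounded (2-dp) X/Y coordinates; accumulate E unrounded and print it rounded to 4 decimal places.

G0 X0.00 Y0.00 Z9.12
G1 X20.00 Y0.00 E1.5965
G1 X20.00 Y27.50 E3.7917
G1 X0.00 Y27.50 E5.3881
G1 X0.00 Y0.00 E7.5833

At z = 9.12 mm: the cube (footprint 20×27.5) is included at this height. The outline is a single polygon with 4 vertices. Extrusion per mm of travel: 0.8 × 0.24 / (π × 0.875²) = 0.079824. Accumulating E over each segment gives final E = 7.5833.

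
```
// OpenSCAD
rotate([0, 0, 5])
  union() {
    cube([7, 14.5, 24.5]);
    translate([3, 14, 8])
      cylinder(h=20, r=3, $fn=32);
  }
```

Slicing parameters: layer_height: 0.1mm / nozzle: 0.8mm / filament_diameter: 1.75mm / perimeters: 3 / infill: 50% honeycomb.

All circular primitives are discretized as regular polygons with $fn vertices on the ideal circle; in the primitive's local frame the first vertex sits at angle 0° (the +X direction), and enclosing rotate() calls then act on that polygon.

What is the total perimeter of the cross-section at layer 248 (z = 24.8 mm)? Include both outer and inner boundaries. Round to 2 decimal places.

18.82 mm

At z = 24.8 mm: the cube is not intersected at this z (z outside [0, 24.5]); the r=3 cylinder at (3, 14) contributes a regular 32-gon of circumradius 3 (perimeter = 2·32·3.000·sin(180°/32) = 18.82 mm); Combining (union): only the r=3 cylinder at (3, 14) is present, so the union is just that shape — boundary = 18.82 mm; (whole slice rotated 5° about Z — lengths, areas and connectivity unchanged). Overall, the cross-section is a single solid region. Total boundary length (outer) = 18.82 mm.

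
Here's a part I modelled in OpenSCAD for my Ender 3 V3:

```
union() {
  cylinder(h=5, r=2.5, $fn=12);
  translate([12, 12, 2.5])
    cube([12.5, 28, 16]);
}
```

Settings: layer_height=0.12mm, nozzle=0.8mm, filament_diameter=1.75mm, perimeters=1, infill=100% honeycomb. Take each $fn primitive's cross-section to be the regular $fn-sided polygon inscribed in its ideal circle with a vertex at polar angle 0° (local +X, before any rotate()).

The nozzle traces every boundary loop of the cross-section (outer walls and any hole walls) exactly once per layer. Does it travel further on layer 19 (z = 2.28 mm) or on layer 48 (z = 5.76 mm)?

Layer 19 (z = 2.28): the cylinder: section is a regular 12-gon, circumradius r=2.5 (perimeter = 2·12·2.500·sin(180°/12) = 15.53 mm); the cube at (12, 12) is absent (z outside [2.5, 18.5]); Merging all regions: only the r=2.5 cylinder is present, so the union is just that shape — boundary = 15.53 mm. So its perimeter = 15.53 mm. Layer 48 (z = 5.76): the cylinder does not reach this height (z outside [0, 5]); the cube at (12, 12) (footprint 12.5×28) is included at this height (perimeter 81.00 mm); Combining (union): only the 12.5×28 cube at (12, 12) is present, so the union is just that shape — boundary = 81.00 mm. So its perimeter = 81.00 mm. Layer 48 is larger (81.00 vs 15.53 mm).

layer 48 (z = 5.76 mm)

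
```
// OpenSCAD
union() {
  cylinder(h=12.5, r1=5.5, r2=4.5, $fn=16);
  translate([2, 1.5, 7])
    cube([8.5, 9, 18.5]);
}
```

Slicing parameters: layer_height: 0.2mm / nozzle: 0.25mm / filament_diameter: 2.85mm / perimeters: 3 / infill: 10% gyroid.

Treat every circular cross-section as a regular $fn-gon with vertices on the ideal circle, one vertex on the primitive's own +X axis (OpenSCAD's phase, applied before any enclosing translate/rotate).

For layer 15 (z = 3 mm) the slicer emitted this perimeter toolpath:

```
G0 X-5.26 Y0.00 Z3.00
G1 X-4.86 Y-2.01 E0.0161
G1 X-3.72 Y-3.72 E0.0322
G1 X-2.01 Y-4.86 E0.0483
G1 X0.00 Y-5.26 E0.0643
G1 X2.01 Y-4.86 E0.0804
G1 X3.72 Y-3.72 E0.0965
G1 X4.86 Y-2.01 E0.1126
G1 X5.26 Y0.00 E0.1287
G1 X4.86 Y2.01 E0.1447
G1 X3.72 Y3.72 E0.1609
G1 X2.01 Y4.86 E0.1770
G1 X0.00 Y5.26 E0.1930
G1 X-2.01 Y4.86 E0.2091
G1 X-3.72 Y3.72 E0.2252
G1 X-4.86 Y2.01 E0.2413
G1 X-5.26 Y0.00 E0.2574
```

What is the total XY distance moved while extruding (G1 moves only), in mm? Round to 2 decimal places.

32.84 mm

Sum the Euclidean lengths of each G1 segment: total = 32.84 mm.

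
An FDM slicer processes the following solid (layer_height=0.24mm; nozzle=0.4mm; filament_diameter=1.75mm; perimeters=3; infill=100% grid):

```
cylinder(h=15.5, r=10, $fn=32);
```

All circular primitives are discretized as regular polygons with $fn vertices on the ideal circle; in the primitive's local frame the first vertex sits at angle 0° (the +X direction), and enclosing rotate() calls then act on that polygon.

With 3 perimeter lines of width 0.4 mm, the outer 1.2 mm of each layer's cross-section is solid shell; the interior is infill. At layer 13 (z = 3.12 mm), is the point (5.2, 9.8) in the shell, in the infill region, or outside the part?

outside

At z = 3.12 mm: the cylinder: section is a regular 32-gon, circumradius r=10. Overall, the cross-section is a single solid region. The nearest boundary edge runs (5.56, 8.31)→(3.83, 9.24); distance from the point to it = 1.14 mm. The point is not inside any of the regions above, so it lies outside the cross-section (1.14 mm from the nearest boundary).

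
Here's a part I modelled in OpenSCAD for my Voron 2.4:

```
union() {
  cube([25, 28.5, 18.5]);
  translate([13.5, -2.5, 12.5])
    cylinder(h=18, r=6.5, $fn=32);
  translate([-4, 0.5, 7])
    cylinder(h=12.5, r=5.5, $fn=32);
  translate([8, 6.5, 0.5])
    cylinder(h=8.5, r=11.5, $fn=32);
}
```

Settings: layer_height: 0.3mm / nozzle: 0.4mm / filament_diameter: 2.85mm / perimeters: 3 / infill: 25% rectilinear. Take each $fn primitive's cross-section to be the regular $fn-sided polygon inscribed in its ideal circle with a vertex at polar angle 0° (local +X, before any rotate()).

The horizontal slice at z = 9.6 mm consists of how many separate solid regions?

At z = 9.6 mm: the 25×28.5 cube contributes its full rectangle; the cylinder at (13.5, -2.5) is not intersected at this z (z outside [12.5, 30.5]); the cylinder at (-4, 0.5): section is a regular 32-gon, circumradius r=5.5; the cylinder at (8, 6.5) is absent (z outside [0.5, 9]); Combining (union): the regions partially overlap (shared area 4.55 mm²), so overlapping operands fuse into one piece — 1 connected region. The result has 1 disconnected region.

1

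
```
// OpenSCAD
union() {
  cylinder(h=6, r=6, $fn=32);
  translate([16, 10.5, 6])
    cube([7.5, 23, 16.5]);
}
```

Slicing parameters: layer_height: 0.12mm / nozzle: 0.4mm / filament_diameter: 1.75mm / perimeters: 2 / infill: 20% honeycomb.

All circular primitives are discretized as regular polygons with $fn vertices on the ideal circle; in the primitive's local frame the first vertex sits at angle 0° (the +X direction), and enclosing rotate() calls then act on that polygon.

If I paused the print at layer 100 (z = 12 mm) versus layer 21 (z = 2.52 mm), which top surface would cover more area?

layer 100 (z = 12 mm)

Layer 100 (z = 12): the cylinder is not intersected at this z (z outside [0, 6]); the cube at (16, 10.5) (footprint 7.5×23) is included at this height (area 172.50 mm²); Combining (union): only the 7.5×23 cube at (16, 10.5) is present, so the union is just that shape — area = 172.50 mm². So its area = 172.50 mm². Layer 21 (z = 2.52): the r=6 cylinder contributes a regular 32-gon of circumradius 6 (area = (32/2)·6.000²·sin(360°/32) = 112.37 mm²); the cube at (16, 10.5) is absent (z outside [6, 22.5]); Combining (union): only the r=6 cylinder is present, so the union is just that shape — area = 112.37 mm². So its area = 112.37 mm². Layer 100 is larger (172.50 vs 112.37 mm²).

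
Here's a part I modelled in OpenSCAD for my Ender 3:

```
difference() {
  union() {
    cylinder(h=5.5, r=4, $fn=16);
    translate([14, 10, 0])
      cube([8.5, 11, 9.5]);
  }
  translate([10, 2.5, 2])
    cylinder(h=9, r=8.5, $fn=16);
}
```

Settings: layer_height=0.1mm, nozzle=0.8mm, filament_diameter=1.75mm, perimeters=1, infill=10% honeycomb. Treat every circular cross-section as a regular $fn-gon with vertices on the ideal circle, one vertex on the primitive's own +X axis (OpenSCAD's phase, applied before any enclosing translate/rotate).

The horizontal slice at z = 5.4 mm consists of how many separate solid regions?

2

At z = 5.4 mm: the cylinder: section is a regular 16-gon, circumradius r=4; the 8.5×11 cube at (14, 10) contributes its full rectangle; Combining (union): the 2 present regions are separate (no shared area or edge), so areas and boundary lengths simply add and each stays a separate island — 2 connected regions; the r=8.5 cylinder at (10, 2.5) contributes a regular 16-gon of circumradius 8.5; After the difference (first − rest): starting from the result so far, the r=8.5 cylinder at (10, 2.5) partially overlaps it — only the 8.57 mm² overlap (of its 221.19 mm²) is removed, clipping the outline — 2 connected regions. The result has 2 disconnected regions.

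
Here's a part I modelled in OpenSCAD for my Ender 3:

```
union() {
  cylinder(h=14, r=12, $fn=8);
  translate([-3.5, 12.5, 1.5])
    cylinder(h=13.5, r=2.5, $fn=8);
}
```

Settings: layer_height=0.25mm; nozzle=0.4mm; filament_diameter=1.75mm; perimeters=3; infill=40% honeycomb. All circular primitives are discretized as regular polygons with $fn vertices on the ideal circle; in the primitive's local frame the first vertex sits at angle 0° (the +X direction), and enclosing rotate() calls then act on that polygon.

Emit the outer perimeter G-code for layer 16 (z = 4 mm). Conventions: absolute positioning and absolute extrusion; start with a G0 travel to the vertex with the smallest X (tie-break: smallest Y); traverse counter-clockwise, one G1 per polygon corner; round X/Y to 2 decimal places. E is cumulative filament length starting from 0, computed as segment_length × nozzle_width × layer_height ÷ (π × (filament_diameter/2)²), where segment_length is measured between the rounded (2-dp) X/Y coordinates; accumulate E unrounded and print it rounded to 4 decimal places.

G0 X-12.00 Y0.00 Z4.00
G1 X-8.49 Y-8.49 E0.3819
G1 X0.00 Y-12.00 E0.7639
G1 X8.49 Y-8.49 E1.1458
G1 X12.00 Y0.00 E1.5278
G1 X8.49 Y8.49 E1.9097
G1 X0.00 Y12.00 E2.2917
G1 X-1.46 Y11.40 E2.3573
G1 X-1.00 Y12.50 E2.4069
G1 X-1.73 Y14.27 E2.4865
G1 X-3.50 Y15.00 E2.5661
G1 X-5.27 Y14.27 E2.6457
G1 X-6.00 Y12.50 E2.7253
G1 X-5.27 Y10.73 E2.8049
G1 X-4.16 Y10.28 E2.8547
G1 X-8.49 Y8.49 E3.0495
G1 X-12.00 Y0.00 E3.4314

At z = 4 mm: the cylinder: section is a regular 8-gon, circumradius r=12; the r=2.5 cylinder at (-3.5, 12.5) contributes a regular 8-gon of circumradius 2.5; Combining (union): the regions partially overlap (shared area 1.23 mm²), so overlapping operands fuse into one piece — 1 connected region. The outline is a single polygon with 16 vertices. Extrusion per mm of travel: 0.4 × 0.25 / (π × 0.875²) = 0.041575. Accumulating E over each segment gives final E = 3.4314.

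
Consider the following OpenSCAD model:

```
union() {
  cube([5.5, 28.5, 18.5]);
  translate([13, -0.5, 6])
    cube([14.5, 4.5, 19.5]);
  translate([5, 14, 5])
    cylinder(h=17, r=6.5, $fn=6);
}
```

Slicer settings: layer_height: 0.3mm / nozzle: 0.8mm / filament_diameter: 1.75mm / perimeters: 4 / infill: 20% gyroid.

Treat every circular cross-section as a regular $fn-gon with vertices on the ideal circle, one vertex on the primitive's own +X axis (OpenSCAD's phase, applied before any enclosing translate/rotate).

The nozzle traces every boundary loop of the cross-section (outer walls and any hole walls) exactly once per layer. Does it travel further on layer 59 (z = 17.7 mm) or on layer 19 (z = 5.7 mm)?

layer 59 (z = 17.7 mm)

Layer 59 (z = 17.7): the cube is present — its section is the full 5.5×28.5 rectangle (perimeter 68.00 mm); the cube at (13, -0.5) (footprint 14.5×4.5) is included at this height (perimeter 38.00 mm); the r=6.5 cylinder at (5, 14) gives a regular 6-gon of circumradius 6.5 (constant along its height) (perimeter = 2·6·6.500·sin(180°/6) = 39.00 mm); Merging all regions: the regions partially overlap (shared area 56.62 mm²), so the edge portions inside another operand are dropped and the merged outline is re-measured after clipping — boundary = 114.05 mm. So its perimeter = 114.05 mm. Layer 19 (z = 5.7): the 5.5×28.5 cube contributes its full rectangle (perimeter 68.00 mm); the cube at (13, -0.5) is not intersected at this z (z outside [6, 25.5]); the r=6.5 cylinder at (5, 14) contributes a regular 6-gon of circumradius 6.5 (perimeter = 2·6·6.500·sin(180°/6) = 39.00 mm); Taking the union: the regions partially overlap (shared area 56.62 mm²), so the edge portions inside another operand are dropped and the merged outline is re-measured after clipping — boundary = 76.05 mm. So its perimeter = 76.05 mm. Layer 59 is larger (114.05 vs 76.05 mm).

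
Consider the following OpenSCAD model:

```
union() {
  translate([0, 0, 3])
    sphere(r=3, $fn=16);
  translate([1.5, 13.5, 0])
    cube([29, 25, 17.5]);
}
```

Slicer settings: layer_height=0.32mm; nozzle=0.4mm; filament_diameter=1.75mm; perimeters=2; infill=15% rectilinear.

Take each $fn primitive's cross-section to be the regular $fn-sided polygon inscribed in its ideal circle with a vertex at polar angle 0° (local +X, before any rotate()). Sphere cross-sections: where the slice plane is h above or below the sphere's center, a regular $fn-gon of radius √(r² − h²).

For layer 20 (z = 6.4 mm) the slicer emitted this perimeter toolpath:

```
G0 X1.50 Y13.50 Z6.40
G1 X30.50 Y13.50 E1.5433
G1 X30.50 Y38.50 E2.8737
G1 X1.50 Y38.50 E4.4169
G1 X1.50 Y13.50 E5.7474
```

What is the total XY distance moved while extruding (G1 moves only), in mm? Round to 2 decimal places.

108.00 mm

Sum the Euclidean lengths of each G1 segment: total = 108.00 mm.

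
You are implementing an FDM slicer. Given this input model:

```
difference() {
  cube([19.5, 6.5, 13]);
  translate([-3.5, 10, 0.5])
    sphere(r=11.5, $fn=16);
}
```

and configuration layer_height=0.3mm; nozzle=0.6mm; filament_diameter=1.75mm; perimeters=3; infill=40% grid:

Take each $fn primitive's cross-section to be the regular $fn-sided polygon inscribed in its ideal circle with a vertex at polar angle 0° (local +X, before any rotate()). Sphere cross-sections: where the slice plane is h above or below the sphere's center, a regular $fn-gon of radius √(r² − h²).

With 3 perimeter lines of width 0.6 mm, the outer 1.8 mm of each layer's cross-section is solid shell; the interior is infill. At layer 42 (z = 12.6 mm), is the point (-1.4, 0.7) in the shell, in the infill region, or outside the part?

At z = 12.6 mm: the cube is present — its section is the full 19.5×6.5 rectangle; the sphere at (-3.5, 10) is not intersected at this z (|z−center|=12.100 > r=11.5); Taking the first minus the rest: none of the subtracted shapes is present at this height, so the 19.5×6.5 cube is unchanged — 1 connected region. Overall, the cross-section is a single solid region. The nearest boundary edge runs (0.00, 6.50)→(0.00, 0.00); distance from the point to it = 1.40 mm. The point is not inside any of the regions above, so it lies outside the cross-section (1.40 mm from the nearest boundary).

outside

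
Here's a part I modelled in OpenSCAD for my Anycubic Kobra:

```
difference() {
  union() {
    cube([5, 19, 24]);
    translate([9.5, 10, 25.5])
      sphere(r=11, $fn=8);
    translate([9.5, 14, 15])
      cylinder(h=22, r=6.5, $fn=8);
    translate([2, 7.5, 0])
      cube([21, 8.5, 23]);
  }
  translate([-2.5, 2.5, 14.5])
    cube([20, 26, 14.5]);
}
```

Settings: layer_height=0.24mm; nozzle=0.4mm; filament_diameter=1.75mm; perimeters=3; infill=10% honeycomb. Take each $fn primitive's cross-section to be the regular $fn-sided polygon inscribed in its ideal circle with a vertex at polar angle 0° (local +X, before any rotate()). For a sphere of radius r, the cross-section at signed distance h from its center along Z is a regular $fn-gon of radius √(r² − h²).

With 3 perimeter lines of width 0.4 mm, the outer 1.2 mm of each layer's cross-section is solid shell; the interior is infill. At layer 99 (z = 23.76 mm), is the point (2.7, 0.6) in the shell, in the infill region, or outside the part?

shell

At z = 23.76 mm: the cube is present — its section is the full 5×19 rectangle; the r=11 sphere at (9.5, 10) slices to a regular 8-gon of circumradius 10.862 (√(r²−h²) with h=1.74 from center); the cylinder at (9.5, 14): section is a regular 8-gon, circumradius r=6.5; the cube at (2, 7.5) is not intersected at this z (z outside [0, 23]); Merging all regions: the regions partially overlap (shared area 192.50 mm²), so overlapping operands fuse into one piece — 1 connected region; the cube at (-2.5, 2.5) (footprint 20×26) is included at this height; Subtracting the remaining from the first: starting from the result so far, the 20×26 cube at (-2.5, 2.5) partially overlaps it — only the 298.87 mm² overlap (of its 520.00 mm²) is removed, clipping the outline — 2 connected regions. Overall, the cross-section has 2 separate islands. The nearest boundary edge runs (5.00, 0.00)→(0.00, 0.00); distance from the point to it = 0.60 mm. (Shell/infill is judged within the island containing the point — the largest one.) The point is inside the cross-section, 0.60 mm from the nearest boundary — within the 1.2 mm shell band (3 × 0.4).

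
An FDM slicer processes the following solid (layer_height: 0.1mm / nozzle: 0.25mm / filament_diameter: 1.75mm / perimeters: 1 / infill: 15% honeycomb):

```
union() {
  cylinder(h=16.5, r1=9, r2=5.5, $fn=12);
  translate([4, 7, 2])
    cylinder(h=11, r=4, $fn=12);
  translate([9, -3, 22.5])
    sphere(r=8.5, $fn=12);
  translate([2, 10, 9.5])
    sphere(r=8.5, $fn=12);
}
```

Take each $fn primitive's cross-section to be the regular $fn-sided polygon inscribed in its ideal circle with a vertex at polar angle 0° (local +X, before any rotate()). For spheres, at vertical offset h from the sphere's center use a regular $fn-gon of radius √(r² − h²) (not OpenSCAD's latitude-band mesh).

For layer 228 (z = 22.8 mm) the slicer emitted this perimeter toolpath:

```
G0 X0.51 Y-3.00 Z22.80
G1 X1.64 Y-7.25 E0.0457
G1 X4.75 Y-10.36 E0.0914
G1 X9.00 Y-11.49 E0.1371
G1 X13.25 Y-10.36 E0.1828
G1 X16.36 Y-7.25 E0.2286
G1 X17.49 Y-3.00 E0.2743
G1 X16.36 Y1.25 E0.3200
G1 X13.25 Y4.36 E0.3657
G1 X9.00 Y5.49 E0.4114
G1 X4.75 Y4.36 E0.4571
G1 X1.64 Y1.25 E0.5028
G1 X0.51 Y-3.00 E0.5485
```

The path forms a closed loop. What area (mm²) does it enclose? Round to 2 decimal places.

Apply the shoelace formula to the sequence of (X, Y) vertices; enclosed area = 216.54 mm².

216.54 mm²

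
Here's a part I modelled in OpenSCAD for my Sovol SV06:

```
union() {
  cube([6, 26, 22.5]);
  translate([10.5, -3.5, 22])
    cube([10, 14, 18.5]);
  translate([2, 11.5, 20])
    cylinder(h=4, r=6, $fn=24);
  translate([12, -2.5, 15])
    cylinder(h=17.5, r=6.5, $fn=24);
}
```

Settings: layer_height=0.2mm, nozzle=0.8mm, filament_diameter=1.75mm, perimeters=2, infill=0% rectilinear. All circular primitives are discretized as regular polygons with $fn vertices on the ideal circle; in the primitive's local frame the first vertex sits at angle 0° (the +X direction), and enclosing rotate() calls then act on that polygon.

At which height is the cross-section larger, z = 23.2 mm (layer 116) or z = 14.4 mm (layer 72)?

Layer 116 (z = 23.2): the cube is absent (z outside [0, 22.5]); the cube at (10.5, -3.5) (footprint 10×14) is included at this height (area 140.00 mm²); the r=6 cylinder at (2, 11.5) gives a regular 24-gon of circumradius 6 (constant along its height) (area = (24/2)·6.000²·sin(360°/24) = 111.81 mm²); the r=6.5 cylinder at (12, -2.5) contributes a regular 24-gon of circumradius 6.5 (area = (24/2)·6.500²·sin(360°/24) = 131.22 mm²); Taking the union: the regions partially overlap — summed areas 383.03 mm² minus the doubly-counted overlap 50.34 mm² gives 332.69 mm² — area = 332.69 mm². So its area = 332.69 mm². Layer 72 (z = 14.4): the cube (footprint 6×26) is included at this height (area 156.00 mm²); the cube at (10.5, -3.5) does not reach this height (z outside [22, 40.5]); the cylinder at (2, 11.5) is not intersected at this z (z outside [20, 24]); the cylinder at (12, -2.5) is not intersected at this z (z outside [15, 32.5]); Combining (union): only the 6×26 cube is present, so the union is just that shape — area = 156.00 mm². So its area = 156.00 mm². Layer 116 is larger (332.69 vs 156.00 mm²).

layer 116 (z = 23.2 mm)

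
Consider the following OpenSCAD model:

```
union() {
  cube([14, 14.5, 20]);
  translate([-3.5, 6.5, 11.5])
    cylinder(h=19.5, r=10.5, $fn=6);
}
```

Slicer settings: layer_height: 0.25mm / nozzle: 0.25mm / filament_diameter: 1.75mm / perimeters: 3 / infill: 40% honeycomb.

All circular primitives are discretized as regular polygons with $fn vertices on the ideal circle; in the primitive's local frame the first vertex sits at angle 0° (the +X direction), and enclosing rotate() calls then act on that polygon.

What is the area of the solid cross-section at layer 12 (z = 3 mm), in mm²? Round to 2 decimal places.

At z = 3 mm: the cube is present — its section is the full 14×14.5 rectangle (area 203.00 mm²); the cylinder at (-3.5, 6.5) is absent (z outside [11.5, 31]); Merging all regions: only the 14×14.5 cube is present, so the union is just that shape — area = 203.00 mm². Overall, the cross-section is a single solid region. Net area = 203.00 mm².

203.00 mm²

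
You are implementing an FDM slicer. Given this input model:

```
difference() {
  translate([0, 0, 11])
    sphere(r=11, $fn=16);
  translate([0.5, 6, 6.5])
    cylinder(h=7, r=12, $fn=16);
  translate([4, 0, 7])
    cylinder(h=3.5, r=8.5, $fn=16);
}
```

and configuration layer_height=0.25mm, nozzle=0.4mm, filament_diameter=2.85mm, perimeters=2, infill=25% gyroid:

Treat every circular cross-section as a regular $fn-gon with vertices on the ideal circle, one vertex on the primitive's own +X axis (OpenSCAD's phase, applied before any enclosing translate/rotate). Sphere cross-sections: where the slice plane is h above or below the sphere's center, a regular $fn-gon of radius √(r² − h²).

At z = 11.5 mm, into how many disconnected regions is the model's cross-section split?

1

At z = 11.5 mm: the sphere: section is a regular 16-gon, circumradius = √(r²−h²) = √(11²−0.5²) = 10.989; the cylinder at (0.5, 6): section is a regular 16-gon, circumradius r=12; the cylinder at (4, 0) is absent (z outside [7, 10.5]); After the difference (first − rest): starting from the r=11 sphere, the r=12 cylinder at (0.5, 6) partially overlaps it — only the 268.24 mm² overlap (of its 440.85 mm²) is removed, clipping the outline — 1 connected region. The result has 1 disconnected region.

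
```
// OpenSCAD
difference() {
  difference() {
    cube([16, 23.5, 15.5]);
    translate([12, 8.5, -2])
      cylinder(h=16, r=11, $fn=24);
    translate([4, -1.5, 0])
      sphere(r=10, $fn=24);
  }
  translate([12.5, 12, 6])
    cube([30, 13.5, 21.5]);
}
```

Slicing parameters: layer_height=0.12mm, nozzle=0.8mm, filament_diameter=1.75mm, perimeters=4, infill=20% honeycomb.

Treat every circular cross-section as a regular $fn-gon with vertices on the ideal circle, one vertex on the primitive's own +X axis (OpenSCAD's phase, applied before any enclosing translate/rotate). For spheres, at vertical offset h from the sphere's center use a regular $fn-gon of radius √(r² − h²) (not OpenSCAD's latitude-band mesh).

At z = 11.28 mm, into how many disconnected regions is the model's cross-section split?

1

At z = 11.28 mm: the cube (footprint 16×23.5) is included at this height; the r=11 cylinder at (12, 8.5) gives a regular 24-gon of circumradius 11 (constant along its height); the sphere at (4, -1.5) is absent (|z−center|=11.280 > r=10); Taking the first minus the rest: starting from the 16×23.5 cube, the r=11 cylinder at (12, 8.5) partially overlaps it — only the 253.21 mm² overlap (of its 375.81 mm²) is removed, clipping the outline — 1 connected region; the cube at (12.5, 12) (footprint 30×13.5) is included at this height; Subtracting the remaining from the first: starting from the result so far, the 30×13.5 cube at (12.5, 12) partially overlaps it — only the 15.22 mm² overlap (of its 405.00 mm²) is removed, clipping the outline — 1 connected region. The result has 1 disconnected region.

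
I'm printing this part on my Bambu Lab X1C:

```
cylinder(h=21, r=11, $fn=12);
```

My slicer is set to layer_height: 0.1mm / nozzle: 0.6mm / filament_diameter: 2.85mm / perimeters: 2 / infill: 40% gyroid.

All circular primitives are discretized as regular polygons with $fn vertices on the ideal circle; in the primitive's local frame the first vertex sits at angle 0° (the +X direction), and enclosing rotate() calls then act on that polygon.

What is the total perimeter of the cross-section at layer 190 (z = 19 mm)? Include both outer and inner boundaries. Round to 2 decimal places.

68.33 mm

At z = 19 mm: the cylinder: section is a regular 12-gon, circumradius r=11 (perimeter = 2·12·11.000·sin(180°/12) = 68.33 mm). Overall, the cross-section is a single solid region. Total boundary length (outer) = 68.33 mm.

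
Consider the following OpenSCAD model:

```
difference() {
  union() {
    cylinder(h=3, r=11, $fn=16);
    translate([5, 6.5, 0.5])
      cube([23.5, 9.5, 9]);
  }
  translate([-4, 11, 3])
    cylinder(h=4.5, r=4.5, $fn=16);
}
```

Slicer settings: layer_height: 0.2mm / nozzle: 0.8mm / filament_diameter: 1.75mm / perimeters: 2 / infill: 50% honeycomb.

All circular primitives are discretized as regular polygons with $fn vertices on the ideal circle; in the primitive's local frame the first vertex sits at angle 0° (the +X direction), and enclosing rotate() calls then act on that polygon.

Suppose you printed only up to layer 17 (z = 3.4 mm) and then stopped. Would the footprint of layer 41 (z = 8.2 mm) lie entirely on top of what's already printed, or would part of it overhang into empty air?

Compare the two slices. At z = 3.4: the cylinder is absent (z outside [0, 3]); the cube at (5, 6.5) (footprint 23.5×9.5) is included at this height (area 223.25 mm²); Merging all regions: only the 23.5×9.5 cube at (5, 6.5) is present, so the union is just that shape — area = 223.25 mm²; the r=4.5 cylinder at (-4, 11) contributes a regular 16-gon of circumradius 4.5 (area = (16/2)·4.500²·sin(360°/16) = 61.99 mm²); After the difference (first − rest): starting from the result so far (223.25 mm²), the r=4.5 cylinder at (-4, 11) misses the remaining region (no effect) — area = 223.25 mm². At z = 8.2: the cylinder is not intersected at this z (z outside [0, 3]); the cube at (5, 6.5) (footprint 23.5×9.5) is included at this height (area 223.25 mm²); Merging all regions: only the 23.5×9.5 cube at (5, 6.5) is present, so the union is just that shape — area = 223.25 mm²; the cylinder at (-4, 11) is not intersected at this z (z outside [3, 7.5]); Subtracting the remaining from the first: none of the subtracted shapes is present at this height, so the result so far is unchanged — area = 223.25 mm². Checking containment: the cross-section at z = 8.2 is a subset of the cross-section at z = 3.4.

entirely on top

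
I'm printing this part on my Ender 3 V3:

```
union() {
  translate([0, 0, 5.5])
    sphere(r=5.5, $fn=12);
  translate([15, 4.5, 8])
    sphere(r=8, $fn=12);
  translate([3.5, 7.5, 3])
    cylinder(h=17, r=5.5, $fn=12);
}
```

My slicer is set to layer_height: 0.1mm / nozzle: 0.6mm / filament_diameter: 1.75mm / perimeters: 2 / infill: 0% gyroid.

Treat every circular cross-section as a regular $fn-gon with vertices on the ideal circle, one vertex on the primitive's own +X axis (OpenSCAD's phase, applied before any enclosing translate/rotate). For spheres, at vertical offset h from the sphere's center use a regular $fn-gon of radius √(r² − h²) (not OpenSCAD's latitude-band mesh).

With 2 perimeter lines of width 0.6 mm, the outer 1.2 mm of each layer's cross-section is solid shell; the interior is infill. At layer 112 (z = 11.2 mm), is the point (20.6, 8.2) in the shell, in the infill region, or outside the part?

shell

At z = 11.2 mm: the sphere is not intersected at this z (|z−center|=5.700 > r=5.5); the r=8 sphere at (15, 4.5) contributes a regular 12-gon of circumradius √(8²−3.2²) = 7.332; the cylinder at (3.5, 7.5): section is a regular 12-gon, circumradius r=5.5; Taking the union: the regions partially overlap (shared area 1.85 mm²), so overlapping operands fuse into one piece — 1 connected region. Overall, the cross-section is a single solid region. The nearest boundary edge runs (18.67, 10.85)→(21.35, 8.17); distance from the point to it = 0.51 mm. The point is inside the cross-section, 0.51 mm from the nearest boundary — within the 1.2 mm shell band (2 × 0.6).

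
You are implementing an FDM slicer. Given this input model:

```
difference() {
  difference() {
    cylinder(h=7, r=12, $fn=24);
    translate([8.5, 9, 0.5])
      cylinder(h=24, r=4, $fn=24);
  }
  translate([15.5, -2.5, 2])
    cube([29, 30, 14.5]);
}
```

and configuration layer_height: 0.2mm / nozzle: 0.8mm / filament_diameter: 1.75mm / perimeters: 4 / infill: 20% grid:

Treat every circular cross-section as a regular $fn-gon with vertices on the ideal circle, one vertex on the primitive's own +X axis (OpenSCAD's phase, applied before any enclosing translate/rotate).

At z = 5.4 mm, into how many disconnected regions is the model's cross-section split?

1

At z = 5.4 mm: the r=12 cylinder contributes a regular 24-gon of circumradius 12; the r=4 cylinder at (8.5, 9) gives a regular 24-gon of circumradius 4 (constant along its height); Subtracting the remaining from the first: starting from the r=12 cylinder, the r=4 cylinder at (8.5, 9) partially overlaps it — only the 19.64 mm² overlap (of its 49.69 mm²) is removed, clipping the outline — 1 connected region; the 29×30 cube at (15.5, -2.5) contributes its full rectangle; After the difference (first − rest): starting from the result so far, the 29×30 cube at (15.5, -2.5) misses the remaining region (no effect) — 1 connected region. The result has 1 disconnected region.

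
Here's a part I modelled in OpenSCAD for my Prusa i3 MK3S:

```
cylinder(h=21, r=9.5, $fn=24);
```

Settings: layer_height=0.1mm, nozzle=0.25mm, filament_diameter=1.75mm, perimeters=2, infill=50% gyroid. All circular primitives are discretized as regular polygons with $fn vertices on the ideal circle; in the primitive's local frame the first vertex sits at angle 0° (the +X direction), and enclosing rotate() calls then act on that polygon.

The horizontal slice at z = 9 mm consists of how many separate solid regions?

1

At z = 9 mm: the cylinder: section is a regular 24-gon, circumradius r=9.5. The result has 1 disconnected region.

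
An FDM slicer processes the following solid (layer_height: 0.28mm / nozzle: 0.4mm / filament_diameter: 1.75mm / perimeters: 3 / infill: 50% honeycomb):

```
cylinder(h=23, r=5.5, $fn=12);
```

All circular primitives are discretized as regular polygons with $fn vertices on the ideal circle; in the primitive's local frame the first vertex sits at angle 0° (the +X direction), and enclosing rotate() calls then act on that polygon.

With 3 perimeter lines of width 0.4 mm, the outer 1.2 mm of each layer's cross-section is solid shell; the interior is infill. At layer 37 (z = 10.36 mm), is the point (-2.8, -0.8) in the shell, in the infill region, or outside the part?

At z = 10.36 mm: the r=5.5 cylinder contributes a regular 12-gon of circumradius 5.5. Overall, the cross-section is a single solid region. The nearest boundary edge runs (-5.50, 0.00)→(-4.76, -2.75); distance from the point to it = 2.40 mm. The point is inside the cross-section and 2.40 mm from the nearest boundary — more than the 1.2 mm shell width (3 × 0.4), so it's in the infill interior.

infill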